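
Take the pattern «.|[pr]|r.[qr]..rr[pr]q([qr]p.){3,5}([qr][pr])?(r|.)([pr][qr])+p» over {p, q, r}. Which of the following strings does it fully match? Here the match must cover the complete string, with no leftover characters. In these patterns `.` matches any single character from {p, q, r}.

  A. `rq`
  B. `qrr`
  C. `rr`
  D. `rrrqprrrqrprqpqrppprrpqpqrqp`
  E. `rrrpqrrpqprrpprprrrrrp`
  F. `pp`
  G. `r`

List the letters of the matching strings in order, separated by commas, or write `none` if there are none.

A → no match
B → no match
C → no match
D → match
E → no match
F → no match
G → match

D, G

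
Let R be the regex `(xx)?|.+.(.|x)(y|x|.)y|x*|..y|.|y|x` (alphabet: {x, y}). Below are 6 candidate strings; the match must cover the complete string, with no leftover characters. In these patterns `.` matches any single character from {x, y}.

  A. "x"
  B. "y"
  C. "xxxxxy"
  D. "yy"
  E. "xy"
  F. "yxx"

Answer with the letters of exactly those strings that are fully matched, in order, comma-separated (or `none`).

A, B, C

A → match
B → match
C → match
D → no match
E → no match
F → no match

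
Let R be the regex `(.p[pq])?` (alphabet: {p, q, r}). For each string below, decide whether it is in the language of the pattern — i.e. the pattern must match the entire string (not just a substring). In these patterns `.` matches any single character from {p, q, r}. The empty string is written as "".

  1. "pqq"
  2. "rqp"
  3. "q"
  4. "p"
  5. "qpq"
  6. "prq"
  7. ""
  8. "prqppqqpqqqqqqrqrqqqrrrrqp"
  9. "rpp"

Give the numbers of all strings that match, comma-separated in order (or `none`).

5, 7, 9

1 → no match
2 → no match
3 → no match
4 → no match
5 → match
6 → no match
7 → match
8 → no match
9 → match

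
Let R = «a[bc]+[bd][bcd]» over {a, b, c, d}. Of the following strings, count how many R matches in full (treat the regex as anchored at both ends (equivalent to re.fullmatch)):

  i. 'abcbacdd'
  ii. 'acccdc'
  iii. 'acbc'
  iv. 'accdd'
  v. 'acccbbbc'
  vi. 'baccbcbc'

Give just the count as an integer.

i → no match
ii → match
iii → match
iv → match
v → match
vi → no match — must start with 'a'
Total matched: 4

4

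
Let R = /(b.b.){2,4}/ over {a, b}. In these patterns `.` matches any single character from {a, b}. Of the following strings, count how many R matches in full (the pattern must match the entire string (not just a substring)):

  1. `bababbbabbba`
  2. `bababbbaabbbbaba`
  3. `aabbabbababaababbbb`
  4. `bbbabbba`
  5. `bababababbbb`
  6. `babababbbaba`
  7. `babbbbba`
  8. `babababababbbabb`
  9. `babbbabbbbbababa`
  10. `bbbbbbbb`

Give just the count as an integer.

8

1. `bababbbabbba` → match
2 → no match
3 → no match — must start with `b`
4. `bbbabbba` → match
5. `bababababbbb` → match
6. `babababbbaba` → match
7. `babbbbba` → match
8 → match
9 → match
10. `bbbbbbbb` → match
Total matched: 8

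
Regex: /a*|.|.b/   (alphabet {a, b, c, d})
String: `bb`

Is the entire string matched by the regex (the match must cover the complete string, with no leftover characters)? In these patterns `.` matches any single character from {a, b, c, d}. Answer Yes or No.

Yes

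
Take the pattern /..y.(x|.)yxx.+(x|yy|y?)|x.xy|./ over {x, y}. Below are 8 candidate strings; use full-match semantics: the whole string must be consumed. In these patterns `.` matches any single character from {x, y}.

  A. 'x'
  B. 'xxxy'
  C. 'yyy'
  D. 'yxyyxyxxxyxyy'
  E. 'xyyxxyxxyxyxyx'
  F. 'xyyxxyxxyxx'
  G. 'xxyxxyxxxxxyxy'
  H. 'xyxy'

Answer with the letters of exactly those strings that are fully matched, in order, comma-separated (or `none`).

A → match
B → match
C → no match
D → match
E → match
F → match
G → match
H → match

A, B, D, E, F, G, H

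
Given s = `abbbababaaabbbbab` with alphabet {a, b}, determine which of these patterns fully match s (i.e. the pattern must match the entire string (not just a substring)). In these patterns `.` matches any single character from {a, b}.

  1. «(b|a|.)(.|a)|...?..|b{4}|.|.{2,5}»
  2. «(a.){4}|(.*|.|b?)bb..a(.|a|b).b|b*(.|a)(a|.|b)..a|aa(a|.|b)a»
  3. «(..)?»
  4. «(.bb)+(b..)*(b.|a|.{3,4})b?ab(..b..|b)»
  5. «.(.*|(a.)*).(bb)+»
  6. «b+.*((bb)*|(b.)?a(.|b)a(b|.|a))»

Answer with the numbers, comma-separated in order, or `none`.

1 → no match
2 → no match
3 → no match
4 → match
5 → no match — must end with `bb`
6 → no match — must start with `b`

4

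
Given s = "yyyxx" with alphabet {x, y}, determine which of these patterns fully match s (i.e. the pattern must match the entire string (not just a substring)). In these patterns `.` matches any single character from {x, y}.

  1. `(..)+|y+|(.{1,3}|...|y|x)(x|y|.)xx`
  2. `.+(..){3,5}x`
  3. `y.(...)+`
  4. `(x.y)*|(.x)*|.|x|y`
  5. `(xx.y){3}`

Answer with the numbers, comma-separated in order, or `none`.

1 → match
2 → no match
3 → match
4 → no match
5 → no match — must start with "xx"

1, 3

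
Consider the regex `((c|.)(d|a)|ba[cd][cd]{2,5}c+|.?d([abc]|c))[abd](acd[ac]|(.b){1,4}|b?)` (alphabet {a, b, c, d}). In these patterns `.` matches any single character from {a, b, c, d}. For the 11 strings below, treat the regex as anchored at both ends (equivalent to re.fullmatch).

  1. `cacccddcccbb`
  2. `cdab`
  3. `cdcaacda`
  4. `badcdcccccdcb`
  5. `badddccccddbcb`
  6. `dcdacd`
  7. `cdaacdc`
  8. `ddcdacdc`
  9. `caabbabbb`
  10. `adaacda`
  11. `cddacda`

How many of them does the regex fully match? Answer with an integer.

9

1 → no match
2 → match
3 → match
4 → match
5 → match
6 → no match
7 → match
8 → match
9 → match
10 → match
11 → match
Total matched: 9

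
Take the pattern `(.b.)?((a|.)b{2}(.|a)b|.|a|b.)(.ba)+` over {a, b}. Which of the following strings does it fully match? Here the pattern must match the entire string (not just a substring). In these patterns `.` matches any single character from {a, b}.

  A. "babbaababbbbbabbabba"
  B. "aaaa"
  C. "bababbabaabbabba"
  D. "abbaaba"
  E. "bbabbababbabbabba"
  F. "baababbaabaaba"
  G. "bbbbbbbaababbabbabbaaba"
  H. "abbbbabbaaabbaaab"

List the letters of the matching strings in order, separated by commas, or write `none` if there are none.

A → no match
B → no match — must end with "ba"
C → no match
D → match
E → match
F → match
G → match
H → no match — must end with "ba"

D, E, F, G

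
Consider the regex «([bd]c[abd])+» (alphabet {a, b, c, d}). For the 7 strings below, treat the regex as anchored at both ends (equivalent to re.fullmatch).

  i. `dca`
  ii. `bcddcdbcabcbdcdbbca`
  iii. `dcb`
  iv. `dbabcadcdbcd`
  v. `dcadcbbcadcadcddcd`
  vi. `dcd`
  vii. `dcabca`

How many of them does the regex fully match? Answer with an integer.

5

i. `dca` → match
ii → no match
iii. `dcb` → match
iv. `dbabcadcdbcd` → no match
v → match
vi. `dcd` → match
vii. `dcabca` → match
Total matched: 5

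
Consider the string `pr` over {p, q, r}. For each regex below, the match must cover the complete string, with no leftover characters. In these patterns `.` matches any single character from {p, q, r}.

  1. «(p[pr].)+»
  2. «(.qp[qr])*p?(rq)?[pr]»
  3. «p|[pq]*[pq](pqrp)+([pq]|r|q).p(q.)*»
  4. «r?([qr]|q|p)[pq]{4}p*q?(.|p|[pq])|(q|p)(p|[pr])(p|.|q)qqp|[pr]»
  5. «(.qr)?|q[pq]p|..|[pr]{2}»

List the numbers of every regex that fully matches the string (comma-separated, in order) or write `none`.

1 → no match
2 → match
3 → no match
4 → no match
5 → match

2, 5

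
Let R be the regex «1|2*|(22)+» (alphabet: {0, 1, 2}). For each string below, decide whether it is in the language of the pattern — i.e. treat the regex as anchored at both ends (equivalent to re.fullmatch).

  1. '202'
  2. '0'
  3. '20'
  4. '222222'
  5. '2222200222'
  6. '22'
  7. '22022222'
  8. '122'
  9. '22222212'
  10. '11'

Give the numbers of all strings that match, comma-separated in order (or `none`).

1 → no match
2 → no match
3 → no match
4 → match
5 → no match
6 → match
7 → no match
8 → no match
9 → no match
10 → no match

4, 6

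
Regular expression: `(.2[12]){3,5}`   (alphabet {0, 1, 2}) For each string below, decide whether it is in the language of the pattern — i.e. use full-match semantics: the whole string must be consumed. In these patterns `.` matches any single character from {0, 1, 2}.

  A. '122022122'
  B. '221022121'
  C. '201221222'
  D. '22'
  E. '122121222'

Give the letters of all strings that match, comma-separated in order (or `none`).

A, B, E

A → match
B → match
C → no match
D → no match
E → match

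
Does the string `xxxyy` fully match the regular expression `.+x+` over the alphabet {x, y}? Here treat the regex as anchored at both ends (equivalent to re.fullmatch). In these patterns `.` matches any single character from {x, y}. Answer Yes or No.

Every match must end with `x`, but `xxxyy` does not.

No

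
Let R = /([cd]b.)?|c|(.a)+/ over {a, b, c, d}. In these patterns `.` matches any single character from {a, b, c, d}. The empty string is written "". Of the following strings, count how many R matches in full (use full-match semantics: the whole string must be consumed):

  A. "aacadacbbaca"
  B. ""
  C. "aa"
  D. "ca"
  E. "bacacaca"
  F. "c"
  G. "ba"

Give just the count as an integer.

A → no match
B → match
C → match
D → match
E → match
F → match
G → match
Total matched: 6

6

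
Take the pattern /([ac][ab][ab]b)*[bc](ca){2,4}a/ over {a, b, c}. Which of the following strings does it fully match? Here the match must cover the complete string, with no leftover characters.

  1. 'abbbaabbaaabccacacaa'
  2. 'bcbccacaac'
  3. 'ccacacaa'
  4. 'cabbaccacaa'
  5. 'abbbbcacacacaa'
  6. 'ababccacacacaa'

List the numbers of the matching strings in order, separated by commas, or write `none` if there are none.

1, 3, 5, 6

1 → match
2 → no match — must end with 'caa'
3 → match
4 → no match
5 → match
6 → match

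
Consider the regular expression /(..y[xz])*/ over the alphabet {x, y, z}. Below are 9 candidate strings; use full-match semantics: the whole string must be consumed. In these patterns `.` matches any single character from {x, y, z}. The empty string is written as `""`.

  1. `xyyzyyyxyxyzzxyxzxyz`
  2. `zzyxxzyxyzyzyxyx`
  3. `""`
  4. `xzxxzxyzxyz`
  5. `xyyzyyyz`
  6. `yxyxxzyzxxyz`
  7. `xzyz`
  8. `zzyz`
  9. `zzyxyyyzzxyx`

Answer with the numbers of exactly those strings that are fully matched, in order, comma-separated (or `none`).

1 → match
2 → match
3. `""` → match
4. `xzxxzxyzxyz` → no match
5. `xyyzyyyz` → match
6. `yxyxxzyzxxyz` → match
7. `xzyz` → match
8. `zzyz` → match
9. `zzyxyyyzzxyx` → match

1, 2, 3, 5, 6, 7, 8, 9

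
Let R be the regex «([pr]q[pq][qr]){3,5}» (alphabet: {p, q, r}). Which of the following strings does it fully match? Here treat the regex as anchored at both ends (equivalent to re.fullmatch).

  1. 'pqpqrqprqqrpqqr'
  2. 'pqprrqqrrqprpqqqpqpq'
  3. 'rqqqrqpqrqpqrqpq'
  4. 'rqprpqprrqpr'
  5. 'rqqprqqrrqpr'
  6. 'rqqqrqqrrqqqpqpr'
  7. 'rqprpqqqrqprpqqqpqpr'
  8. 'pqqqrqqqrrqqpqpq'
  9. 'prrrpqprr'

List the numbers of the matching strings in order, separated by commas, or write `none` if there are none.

2, 3, 4, 6, 7

1 → no match
2 → match
3 → match
4 → match
5 → no match
6 → match
7 → match
8 → no match
9 → no match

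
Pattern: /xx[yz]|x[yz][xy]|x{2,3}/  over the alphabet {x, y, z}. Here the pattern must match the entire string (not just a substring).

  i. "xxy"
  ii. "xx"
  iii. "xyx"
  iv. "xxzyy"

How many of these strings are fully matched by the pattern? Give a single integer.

3

i → match
ii → match
iii → match
iv → no match
Total matched: 3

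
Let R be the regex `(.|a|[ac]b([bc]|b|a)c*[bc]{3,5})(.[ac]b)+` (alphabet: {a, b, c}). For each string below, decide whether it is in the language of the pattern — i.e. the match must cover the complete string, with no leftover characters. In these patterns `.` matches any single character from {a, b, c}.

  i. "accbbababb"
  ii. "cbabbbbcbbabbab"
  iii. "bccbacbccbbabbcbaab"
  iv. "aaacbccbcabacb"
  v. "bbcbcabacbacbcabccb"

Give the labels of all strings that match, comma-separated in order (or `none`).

ii, iii, v

i → no match
ii → match
iii → match
iv → no match
v → match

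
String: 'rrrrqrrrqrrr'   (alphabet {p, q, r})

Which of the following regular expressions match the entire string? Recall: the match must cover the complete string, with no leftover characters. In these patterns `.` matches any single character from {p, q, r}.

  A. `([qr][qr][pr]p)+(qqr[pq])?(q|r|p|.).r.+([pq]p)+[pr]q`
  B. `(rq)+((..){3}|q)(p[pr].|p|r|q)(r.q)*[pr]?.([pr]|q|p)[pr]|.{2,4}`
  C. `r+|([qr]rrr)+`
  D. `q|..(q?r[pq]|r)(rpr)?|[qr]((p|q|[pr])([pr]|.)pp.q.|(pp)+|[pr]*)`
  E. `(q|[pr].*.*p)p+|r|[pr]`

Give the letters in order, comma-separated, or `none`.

C

A → no match — must end with 'q'
B → no match
C → match
D → no match
E → no match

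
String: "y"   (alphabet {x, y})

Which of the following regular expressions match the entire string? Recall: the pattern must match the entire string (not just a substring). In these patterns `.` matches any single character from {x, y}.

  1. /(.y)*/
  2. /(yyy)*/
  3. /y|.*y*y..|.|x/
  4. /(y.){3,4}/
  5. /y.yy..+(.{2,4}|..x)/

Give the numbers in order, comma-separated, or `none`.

3

1 → no match
2 → no match
3 → match
4 → no match
5 → no match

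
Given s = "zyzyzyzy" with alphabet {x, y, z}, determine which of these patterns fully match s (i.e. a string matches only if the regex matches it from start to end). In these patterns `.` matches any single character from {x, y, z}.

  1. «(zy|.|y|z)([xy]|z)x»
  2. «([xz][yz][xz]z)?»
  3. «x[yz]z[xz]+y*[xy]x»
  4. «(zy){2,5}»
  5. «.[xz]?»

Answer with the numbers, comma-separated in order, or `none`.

1 → no match — must end with "x"
2 → no match
3 → no match — must start with "x"
4 → match
5 → no match

4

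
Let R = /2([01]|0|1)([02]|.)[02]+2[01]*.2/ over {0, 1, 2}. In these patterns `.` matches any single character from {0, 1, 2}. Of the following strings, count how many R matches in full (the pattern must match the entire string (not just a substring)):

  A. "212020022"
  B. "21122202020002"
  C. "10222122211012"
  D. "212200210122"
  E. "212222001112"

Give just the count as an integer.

A → match
B → match
C → no match — must start with "2"
D → match
E → match
Total matched: 4

4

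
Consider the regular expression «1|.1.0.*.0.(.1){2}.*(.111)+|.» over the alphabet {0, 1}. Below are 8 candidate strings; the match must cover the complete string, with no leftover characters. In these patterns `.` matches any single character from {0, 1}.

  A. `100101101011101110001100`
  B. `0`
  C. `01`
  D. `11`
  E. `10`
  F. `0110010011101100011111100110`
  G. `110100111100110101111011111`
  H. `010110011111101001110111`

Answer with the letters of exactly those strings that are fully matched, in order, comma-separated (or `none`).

B

A → no match
B → match
C → no match
D → no match
E → no match
F → no match
G → no match
H → no match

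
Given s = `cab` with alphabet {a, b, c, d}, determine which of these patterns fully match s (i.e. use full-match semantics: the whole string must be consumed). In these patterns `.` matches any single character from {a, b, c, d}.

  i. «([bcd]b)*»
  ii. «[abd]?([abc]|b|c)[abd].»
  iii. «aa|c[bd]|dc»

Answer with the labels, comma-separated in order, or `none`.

ii

i → no match
ii → match
iii → no match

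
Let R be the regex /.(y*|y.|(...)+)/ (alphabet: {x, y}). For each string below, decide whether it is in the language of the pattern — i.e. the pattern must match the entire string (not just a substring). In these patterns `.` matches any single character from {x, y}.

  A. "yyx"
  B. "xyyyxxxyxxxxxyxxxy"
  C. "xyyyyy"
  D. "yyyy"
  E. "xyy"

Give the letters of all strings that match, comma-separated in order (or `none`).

A → match
B → no match
C → match
D → match
E → match

A, C, D, E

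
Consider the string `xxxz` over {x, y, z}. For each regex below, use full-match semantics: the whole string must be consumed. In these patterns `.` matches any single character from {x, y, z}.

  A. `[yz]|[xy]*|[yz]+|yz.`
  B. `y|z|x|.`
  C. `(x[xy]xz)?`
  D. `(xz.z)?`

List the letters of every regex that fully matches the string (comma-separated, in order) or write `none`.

C

A → no match
B → no match
C → match
D → no match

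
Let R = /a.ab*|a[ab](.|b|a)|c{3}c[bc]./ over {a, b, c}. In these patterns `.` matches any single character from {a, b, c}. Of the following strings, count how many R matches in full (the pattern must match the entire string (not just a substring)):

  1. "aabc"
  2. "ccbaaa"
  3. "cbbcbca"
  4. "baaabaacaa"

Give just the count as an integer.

1 → no match
2 → no match
3 → no match
4 → no match
Total matched: 0

0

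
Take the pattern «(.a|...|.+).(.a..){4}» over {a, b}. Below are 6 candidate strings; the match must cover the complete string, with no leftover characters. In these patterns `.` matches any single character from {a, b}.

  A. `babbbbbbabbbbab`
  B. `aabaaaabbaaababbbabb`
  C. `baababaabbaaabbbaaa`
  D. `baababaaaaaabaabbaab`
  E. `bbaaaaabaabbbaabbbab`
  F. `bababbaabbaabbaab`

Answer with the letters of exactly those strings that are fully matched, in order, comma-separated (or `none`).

A → no match
B → match
C → no match
D → no match
E → no match
F → no match

B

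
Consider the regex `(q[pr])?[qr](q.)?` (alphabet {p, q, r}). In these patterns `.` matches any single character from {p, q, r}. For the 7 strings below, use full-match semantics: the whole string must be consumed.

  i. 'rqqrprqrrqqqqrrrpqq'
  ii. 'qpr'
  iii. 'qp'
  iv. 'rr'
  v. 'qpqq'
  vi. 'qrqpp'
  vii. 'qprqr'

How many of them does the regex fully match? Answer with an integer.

2

i → no match
ii → match
iii → no match
iv → no match
v → no match
vi → no match
vii → match
Total matched: 2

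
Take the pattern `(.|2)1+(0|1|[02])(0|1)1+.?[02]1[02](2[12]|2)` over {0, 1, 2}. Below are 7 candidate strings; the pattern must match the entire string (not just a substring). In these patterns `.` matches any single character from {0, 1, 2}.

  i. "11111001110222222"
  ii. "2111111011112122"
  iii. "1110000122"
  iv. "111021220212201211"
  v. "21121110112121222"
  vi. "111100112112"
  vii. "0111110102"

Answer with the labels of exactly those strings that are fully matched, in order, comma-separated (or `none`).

i → no match
ii → match
iii → no match
iv → no match
v → no match
vi → no match
vii → match

ii, vii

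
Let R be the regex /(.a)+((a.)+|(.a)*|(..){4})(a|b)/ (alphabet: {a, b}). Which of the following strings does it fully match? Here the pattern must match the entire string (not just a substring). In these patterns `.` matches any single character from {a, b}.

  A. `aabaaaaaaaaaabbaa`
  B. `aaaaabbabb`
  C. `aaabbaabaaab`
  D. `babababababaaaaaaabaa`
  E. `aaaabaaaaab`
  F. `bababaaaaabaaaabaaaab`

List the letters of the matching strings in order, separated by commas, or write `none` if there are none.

A → match
B → no match
C → no match
D → match
E → match
F → match

A, D, E, F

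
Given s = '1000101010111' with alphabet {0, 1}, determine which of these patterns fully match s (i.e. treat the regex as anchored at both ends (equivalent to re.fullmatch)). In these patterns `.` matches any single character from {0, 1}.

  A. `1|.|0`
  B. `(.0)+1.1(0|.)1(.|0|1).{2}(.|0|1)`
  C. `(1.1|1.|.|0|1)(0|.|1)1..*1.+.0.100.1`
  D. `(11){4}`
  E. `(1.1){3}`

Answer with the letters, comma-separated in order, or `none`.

B

A → no match
B → match
C → no match
D → no match — must start with '11'
E → no match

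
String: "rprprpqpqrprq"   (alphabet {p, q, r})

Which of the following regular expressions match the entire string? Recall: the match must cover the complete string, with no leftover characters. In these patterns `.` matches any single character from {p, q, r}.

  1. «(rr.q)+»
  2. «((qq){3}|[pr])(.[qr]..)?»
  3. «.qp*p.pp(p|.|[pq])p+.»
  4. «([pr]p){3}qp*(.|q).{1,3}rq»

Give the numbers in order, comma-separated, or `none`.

4

1 → no match — must start with "rr"
2 → no match
3 → no match
4 → match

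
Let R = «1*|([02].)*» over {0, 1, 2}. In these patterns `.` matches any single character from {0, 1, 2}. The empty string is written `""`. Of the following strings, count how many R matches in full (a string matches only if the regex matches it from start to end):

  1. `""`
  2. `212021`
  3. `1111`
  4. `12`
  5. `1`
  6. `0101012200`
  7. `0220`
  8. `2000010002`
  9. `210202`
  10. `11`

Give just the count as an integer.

9

1 → match
2 → match
3 → match
4 → no match
5 → match
6 → match
7 → match
8 → match
9 → match
10 → match
Total matched: 9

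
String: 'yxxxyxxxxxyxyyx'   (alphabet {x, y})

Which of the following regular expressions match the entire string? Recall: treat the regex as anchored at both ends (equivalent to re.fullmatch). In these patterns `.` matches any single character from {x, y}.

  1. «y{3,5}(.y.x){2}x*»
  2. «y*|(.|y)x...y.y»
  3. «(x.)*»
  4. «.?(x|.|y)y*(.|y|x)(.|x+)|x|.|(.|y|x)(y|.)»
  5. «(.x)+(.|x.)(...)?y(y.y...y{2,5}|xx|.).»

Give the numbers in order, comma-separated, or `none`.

1 → no match
2 → no match
3 → no match
4 → no match
5 → match

5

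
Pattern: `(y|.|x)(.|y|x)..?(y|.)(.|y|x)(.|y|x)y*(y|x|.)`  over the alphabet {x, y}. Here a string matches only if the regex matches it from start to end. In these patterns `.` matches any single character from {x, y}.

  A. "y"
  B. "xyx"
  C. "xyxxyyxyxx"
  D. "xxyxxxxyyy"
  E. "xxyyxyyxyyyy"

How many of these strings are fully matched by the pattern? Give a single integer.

A → no match
B → no match
C → no match
D → match
E → no match
Total matched: 1

1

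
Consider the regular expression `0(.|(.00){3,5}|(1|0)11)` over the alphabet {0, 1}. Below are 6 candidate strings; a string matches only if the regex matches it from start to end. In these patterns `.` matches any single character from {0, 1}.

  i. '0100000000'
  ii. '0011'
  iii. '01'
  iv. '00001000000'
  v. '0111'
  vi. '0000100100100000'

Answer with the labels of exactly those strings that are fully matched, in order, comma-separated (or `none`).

i. '0100000000' → match
ii. '0011' → match
iii. '01' → match
iv. '00001000000' → no match
v. '0111' → match
vi → match

i, ii, iii, v, vi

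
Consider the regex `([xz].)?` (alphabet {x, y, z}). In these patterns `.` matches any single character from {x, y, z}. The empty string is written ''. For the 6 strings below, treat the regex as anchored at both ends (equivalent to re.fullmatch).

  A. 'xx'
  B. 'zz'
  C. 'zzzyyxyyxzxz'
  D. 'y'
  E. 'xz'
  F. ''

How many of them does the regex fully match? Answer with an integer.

4

A → match
B → match
C → no match
D → no match
E → match
F → match
Total matched: 4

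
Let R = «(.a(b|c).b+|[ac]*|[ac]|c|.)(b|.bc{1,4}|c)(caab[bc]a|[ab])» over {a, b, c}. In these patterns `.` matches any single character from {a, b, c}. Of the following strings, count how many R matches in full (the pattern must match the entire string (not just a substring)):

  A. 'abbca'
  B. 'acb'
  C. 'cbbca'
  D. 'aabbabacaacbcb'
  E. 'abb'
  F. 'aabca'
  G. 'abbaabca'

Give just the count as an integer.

5

A → match
B → match
C → match
D → no match
E → match
F → match
G → no match
Total matched: 5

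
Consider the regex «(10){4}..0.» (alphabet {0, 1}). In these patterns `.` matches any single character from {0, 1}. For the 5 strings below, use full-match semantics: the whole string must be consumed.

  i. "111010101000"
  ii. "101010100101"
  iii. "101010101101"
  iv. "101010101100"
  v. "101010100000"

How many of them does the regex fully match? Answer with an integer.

4

i → no match — must start with "10"
ii → match
iii → match
iv → match
v → match
Total matched: 4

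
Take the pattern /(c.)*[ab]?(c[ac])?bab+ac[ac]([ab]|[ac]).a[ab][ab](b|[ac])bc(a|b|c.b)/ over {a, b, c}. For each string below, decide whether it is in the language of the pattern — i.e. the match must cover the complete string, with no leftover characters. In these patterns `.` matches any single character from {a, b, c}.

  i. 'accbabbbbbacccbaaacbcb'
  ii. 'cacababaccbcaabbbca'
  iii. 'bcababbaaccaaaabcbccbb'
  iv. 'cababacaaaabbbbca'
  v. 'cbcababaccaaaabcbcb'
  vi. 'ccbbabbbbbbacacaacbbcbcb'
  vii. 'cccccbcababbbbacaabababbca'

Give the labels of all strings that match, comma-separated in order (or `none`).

i → match
ii → match
iii → no match
iv → match
v → match
vi → no match
vii → match

i, ii, iv, v, vii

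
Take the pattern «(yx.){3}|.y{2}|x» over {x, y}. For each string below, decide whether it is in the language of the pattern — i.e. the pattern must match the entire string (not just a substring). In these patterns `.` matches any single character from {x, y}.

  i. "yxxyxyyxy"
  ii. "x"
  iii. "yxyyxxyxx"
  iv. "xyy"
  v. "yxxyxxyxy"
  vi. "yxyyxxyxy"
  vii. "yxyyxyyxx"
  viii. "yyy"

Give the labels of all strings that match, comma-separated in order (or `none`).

i, ii, iii, iv, v, vi, vii, viii

i → match
ii → match
iii → match
iv → match
v → match
vi → match
vii → match
viii → match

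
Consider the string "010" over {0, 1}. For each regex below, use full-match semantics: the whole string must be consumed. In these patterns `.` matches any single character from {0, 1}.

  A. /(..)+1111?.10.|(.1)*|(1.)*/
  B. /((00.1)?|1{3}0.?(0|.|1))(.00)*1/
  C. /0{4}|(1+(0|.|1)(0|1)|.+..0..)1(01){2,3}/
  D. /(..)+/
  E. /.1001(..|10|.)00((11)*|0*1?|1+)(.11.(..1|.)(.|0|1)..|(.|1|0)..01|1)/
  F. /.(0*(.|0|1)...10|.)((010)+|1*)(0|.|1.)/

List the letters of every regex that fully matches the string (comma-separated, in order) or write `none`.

A → no match
B → no match — must end with "1"
C → no match
D → no match
E → no match
F → match

F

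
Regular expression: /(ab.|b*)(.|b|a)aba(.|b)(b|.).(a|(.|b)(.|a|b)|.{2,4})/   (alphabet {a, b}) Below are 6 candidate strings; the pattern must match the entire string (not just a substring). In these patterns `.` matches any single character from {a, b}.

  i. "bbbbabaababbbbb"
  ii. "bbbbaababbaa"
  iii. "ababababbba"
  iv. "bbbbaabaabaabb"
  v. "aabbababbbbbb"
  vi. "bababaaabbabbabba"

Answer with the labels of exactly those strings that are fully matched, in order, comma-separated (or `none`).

i → no match
ii → match
iii → match
iv → match
v → no match
vi → no match

ii, iii, iv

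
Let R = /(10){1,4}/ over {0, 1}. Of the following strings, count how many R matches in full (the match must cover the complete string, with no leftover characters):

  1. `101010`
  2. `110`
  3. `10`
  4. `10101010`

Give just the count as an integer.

3

1 → match
2 → no match — must start with `10`
3 → match
4 → match
Total matched: 3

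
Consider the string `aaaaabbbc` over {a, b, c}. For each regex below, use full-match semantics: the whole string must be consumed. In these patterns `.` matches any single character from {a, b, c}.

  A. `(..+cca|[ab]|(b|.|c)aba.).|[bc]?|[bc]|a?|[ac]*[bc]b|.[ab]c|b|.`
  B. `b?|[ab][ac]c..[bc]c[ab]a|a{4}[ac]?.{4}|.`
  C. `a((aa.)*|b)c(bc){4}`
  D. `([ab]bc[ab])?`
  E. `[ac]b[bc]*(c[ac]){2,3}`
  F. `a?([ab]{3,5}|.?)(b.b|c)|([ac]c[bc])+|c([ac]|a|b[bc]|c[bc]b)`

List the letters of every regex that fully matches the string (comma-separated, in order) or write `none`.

B

A → no match
B → match
C → no match
D → no match
E → no match
F → no match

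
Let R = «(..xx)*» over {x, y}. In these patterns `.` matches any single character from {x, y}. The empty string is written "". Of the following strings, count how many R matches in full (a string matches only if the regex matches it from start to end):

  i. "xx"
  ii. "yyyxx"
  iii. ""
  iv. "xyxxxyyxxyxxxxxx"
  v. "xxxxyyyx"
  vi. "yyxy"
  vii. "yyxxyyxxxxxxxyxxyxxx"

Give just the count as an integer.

2

i → no match
ii → no match
iii → match
iv → no match
v → no match
vi → no match
vii → match
Total matched: 2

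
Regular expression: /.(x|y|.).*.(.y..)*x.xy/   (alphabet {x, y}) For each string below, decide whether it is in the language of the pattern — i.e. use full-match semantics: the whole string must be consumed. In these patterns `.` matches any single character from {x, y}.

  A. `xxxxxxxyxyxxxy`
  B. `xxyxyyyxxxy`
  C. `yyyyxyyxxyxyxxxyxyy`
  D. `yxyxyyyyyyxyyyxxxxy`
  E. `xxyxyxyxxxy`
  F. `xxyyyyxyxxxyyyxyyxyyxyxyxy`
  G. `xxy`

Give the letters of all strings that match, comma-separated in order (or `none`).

A, B, D, E, F

A → match
B → match
C → no match — must end with `xy`
D → match
E → match
F → match
G → no match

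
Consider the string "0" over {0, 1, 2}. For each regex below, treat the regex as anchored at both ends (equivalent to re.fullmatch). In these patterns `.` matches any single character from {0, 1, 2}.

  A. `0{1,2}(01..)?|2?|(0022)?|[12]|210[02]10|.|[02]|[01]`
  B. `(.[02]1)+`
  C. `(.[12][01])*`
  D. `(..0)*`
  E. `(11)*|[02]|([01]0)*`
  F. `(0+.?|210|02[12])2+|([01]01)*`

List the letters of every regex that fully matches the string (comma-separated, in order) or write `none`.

A → match
B → no match — must end with "1"
C → no match
D → no match
E → match
F → no match

A, E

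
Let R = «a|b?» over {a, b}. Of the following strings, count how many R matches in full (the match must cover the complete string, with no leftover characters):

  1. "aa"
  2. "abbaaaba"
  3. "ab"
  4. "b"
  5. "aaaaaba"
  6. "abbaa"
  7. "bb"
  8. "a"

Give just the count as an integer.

2

1. "aa" → no match
2. "abbaaaba" → no match
3. "ab" → no match
4. "b" → match
5. "aaaaaba" → no match
6. "abbaa" → no match
7. "bb" → no match
8. "a" → match
Total matched: 2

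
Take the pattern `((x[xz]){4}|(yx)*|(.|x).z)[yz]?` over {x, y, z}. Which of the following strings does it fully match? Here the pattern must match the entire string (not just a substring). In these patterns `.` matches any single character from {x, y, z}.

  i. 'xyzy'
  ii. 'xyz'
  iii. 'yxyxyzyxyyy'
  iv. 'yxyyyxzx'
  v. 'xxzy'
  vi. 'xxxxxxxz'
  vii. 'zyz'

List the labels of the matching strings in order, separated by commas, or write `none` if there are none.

i, ii, v, vi, vii

i → match
ii → match
iii → no match
iv → no match
v → match
vi → match
vii → match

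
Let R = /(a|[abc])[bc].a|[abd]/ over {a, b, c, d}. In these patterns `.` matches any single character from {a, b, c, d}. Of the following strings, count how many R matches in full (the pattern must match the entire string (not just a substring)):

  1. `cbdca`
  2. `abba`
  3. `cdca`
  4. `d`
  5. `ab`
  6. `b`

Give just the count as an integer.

1 → no match
2 → match
3 → no match
4 → match
5 → no match
6 → match
Total matched: 3

3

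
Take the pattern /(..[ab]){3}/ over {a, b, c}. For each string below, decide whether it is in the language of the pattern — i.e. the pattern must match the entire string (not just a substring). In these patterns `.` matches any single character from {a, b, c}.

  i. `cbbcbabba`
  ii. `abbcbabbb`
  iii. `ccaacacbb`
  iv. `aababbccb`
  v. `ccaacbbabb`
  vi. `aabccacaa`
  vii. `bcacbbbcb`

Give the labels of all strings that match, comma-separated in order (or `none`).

i, ii, iii, iv, vi, vii

i → match
ii → match
iii → match
iv → match
v → no match
vi → match
vii → match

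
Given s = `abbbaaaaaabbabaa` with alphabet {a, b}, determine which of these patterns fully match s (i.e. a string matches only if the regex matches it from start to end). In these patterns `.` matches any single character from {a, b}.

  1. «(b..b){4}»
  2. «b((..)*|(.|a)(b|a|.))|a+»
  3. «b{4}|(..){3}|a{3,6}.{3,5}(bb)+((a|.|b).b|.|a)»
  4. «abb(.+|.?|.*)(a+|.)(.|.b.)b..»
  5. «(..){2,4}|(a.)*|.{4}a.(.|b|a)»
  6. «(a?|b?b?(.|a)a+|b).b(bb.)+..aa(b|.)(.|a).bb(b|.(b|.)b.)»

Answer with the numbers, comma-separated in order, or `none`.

1 → no match — must start with `b`
2 → no match
3 → no match
4 → match
5 → no match
6 → no match

4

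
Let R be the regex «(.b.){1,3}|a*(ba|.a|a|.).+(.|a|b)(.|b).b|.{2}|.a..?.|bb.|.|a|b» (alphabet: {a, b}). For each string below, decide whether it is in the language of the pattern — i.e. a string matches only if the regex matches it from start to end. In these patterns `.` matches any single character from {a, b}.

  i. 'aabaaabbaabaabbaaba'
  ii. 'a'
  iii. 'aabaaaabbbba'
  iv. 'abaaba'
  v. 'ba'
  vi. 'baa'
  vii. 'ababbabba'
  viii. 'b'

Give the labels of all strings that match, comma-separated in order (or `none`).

i → no match
ii → match
iii → no match
iv → match
v → match
vi → no match
vii → match
viii → match

ii, iv, v, vii, viii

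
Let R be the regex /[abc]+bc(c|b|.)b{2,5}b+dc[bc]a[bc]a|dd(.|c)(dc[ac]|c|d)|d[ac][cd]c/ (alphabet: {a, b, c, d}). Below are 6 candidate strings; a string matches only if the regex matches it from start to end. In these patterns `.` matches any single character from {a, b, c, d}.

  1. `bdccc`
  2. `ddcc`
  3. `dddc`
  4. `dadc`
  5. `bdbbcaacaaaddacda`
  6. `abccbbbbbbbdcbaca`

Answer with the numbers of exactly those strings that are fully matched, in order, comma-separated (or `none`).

2, 3, 4, 6

1 → no match
2 → match
3 → match
4 → match
5 → no match
6 → match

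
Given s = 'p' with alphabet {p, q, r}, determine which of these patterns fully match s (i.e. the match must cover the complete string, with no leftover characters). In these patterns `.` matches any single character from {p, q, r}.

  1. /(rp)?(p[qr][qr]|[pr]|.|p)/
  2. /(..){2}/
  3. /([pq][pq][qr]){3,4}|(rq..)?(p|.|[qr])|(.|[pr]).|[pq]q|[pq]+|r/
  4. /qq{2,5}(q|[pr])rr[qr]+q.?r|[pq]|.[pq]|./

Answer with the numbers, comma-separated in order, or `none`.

1, 3, 4

1 → match
2 → no match
3 → match
4 → match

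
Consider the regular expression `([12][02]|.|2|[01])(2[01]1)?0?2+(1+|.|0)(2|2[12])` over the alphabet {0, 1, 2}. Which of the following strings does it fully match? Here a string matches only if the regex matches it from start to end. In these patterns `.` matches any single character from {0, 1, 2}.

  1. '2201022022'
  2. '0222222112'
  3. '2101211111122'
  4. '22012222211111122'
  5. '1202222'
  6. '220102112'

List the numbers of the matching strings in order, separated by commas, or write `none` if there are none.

1 → match
2 → match
3 → no match
4 → match
5 → match
6 → match

1, 2, 4, 5, 6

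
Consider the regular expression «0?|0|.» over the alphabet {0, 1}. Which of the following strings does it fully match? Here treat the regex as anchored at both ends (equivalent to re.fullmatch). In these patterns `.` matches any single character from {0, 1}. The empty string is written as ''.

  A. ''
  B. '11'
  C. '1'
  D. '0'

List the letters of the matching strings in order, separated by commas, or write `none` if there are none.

A. '' → match
B. '11' → no match
C. '1' → match
D. '0' → match

A, C, D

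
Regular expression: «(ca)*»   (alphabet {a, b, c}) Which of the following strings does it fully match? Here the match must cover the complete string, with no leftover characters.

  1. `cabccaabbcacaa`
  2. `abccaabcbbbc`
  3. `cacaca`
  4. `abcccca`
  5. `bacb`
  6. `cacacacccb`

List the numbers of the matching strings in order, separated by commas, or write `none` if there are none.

3

1 → no match
2. `abccaabcbbbc` → no match
3. `cacaca` → match
4. `abcccca` → no match
5. `bacb` → no match
6. `cacacacccb` → no match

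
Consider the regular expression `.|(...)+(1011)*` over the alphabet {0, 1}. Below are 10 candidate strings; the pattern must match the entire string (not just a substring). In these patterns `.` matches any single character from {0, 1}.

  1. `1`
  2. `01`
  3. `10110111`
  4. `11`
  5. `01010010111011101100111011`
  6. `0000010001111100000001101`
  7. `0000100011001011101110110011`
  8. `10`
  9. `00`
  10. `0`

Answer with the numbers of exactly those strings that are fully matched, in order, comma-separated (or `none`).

1, 10

1 → match
2 → no match
3 → no match
4 → no match
5 → no match
6 → no match
7 → no match
8 → no match
9 → no match
10 → match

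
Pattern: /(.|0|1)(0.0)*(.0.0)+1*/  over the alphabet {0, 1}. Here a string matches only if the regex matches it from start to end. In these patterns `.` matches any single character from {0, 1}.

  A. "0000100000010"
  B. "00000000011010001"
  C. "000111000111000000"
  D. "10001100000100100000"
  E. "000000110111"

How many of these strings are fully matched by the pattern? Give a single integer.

A → no match
B → no match
C → no match
D → no match
E. "000000110111" → no match
Total matched: 0

0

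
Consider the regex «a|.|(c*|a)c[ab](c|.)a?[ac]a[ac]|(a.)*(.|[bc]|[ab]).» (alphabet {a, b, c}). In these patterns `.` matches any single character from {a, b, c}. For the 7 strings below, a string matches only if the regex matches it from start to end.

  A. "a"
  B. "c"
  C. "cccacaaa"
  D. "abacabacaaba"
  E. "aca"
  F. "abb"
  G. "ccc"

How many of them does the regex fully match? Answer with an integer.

A → match
B → match
C → match
D → match
E → no match
F → no match
G → no match
Total matched: 4

4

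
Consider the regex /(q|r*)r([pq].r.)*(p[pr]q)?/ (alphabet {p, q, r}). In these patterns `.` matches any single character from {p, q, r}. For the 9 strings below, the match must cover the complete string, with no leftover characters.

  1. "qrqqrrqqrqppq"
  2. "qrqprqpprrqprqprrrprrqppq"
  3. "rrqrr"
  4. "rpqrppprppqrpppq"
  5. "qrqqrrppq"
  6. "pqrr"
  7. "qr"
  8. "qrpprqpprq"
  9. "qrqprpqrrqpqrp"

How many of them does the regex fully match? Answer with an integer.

7

1 → match
2 → match
3 → no match
4 → match
5 → match
6 → no match
7 → match
8 → match
9 → match
Total matched: 7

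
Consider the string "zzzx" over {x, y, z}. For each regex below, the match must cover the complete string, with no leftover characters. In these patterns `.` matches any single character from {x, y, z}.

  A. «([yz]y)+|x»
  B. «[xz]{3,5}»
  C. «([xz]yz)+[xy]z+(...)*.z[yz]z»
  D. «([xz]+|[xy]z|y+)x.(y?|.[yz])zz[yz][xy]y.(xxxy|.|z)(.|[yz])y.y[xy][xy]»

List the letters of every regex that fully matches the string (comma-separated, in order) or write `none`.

A → no match
B → match
C → no match — must end with "z"
D → no match

B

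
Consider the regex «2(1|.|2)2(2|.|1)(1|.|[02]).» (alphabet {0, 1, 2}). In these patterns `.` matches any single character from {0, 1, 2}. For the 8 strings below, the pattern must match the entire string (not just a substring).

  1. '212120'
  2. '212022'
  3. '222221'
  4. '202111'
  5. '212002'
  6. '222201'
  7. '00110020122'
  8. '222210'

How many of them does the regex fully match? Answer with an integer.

1 → match
2 → match
3 → match
4 → match
5 → match
6 → match
7 → no match — must start with '2'
8 → match
Total matched: 7

7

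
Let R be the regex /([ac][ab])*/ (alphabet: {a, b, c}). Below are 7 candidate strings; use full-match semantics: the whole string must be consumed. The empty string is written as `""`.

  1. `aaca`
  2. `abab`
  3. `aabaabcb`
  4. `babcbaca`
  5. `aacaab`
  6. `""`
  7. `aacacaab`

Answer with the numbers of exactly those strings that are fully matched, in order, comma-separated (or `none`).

1, 2, 5, 6, 7

1. `aaca` → match
2. `abab` → match
3. `aabaabcb` → no match
4. `babcbaca` → no match
5. `aacaab` → match
6. `""` → match
7. `aacacaab` → match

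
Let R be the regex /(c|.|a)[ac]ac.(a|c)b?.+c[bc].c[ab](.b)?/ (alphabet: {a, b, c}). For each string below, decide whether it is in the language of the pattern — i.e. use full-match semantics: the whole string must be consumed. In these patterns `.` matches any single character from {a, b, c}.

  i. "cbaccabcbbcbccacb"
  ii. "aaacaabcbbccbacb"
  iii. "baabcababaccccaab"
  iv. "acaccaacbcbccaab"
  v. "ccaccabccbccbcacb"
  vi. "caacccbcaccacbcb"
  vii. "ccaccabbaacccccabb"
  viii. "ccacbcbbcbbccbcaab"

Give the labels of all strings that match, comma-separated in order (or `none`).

ii, iv, v, vi, vii, viii

i → no match
ii → match
iii → no match
iv → match
v → match
vi → match
vii → match
viii → match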